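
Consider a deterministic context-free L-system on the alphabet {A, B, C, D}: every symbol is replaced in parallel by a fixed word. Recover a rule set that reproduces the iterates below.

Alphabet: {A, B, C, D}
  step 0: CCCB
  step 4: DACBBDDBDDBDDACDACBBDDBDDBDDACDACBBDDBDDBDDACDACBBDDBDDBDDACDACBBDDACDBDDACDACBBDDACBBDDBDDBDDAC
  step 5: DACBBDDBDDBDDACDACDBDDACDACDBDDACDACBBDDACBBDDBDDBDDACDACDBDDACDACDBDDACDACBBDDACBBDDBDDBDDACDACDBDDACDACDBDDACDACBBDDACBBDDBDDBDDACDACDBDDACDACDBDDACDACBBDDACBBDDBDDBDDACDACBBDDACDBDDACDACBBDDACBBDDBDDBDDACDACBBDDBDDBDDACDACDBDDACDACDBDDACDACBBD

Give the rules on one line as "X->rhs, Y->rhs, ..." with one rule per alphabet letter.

A->BB, B->DBD, C->D, D->DAC

  step 4 ⇒ step 5: DACBBDDBDDBDDACDACBBDDBDDBDDACDACBBDDBDDBDDACDACBBDDBDDBDDACDACBBDDACDBDDACDACBBDDACBBDDBDDBDDAC ⇒ DAC·BB·D·DBD·DBD·DAC·DAC·DBD·DAC·DAC·DBD·DAC·DAC·BB·D·DAC·BB·D·DBD·DBD·DAC·DAC·DBD·DAC·DAC·DBD·DAC·DAC·BB·D·DAC·BB·D·DBD·DBD·DAC·DAC·DBD·DAC·DAC·DBD·DAC·DAC·BB·D·DAC·BB·D·DBD·DBD·DAC·DAC·DBD·DAC·DAC·DBD·DAC·DAC·BB·D·DAC·BB·D·DBD·DBD·DAC·DAC·BB·D·DAC·DBD·DAC·DAC·BB·D·DAC·BB·D·DBD·DBD·DAC·DAC·BB·D·DBD·DBD·DAC·DAC·DBD·DAC·DAC·DBD·DAC·DAC·BB·D
    A ↦ BB
    B ↦ DBD
    C ↦ D
    D ↦ DAC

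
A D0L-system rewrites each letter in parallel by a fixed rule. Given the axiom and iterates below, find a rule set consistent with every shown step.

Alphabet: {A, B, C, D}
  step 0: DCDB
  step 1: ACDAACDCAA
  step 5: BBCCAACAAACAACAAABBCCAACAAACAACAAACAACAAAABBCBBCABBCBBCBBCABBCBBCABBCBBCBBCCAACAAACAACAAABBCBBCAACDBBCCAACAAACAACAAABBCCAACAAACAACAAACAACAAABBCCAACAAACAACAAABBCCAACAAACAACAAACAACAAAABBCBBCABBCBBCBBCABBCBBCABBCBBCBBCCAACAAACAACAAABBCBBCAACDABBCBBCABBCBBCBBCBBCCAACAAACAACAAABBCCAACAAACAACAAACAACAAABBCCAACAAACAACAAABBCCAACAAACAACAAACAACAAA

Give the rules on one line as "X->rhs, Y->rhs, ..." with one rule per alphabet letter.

A->BBC, B->CAA, C->A, D->ACD

  step 0 ⇒ step 1: DCDB ⇒ ACD·A·ACD·CAA
    B ↦ CAA
    C ↦ A
    D ↦ ACD
    A ↦ BBC  (constrained at step 1)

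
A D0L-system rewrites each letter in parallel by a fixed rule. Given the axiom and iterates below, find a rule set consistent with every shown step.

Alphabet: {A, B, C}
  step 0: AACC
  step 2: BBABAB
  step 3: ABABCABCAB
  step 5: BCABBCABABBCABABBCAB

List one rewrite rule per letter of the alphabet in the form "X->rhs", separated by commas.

A->C, B->AB, C->B

  step 2 ⇒ step 3: BBABAB ⇒ AB·AB·C·AB·C·AB
    A ↦ C
    B ↦ AB
    C ↦ B  (constrained at step 0)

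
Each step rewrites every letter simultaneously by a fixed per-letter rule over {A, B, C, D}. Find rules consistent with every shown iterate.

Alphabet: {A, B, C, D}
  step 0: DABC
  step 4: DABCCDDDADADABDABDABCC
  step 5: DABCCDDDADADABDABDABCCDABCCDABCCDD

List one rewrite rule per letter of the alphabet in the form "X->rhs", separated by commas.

  step 4 ⇒ step 5: DABCCDDDADADABDABDABCC ⇒ DA·B·CC·D·D·DA·DA·DA·B·DA·B·DA·B·CC·DA·B·CC·DA·B·CC·D·D
    A ↦ B
    B ↦ CC
    C ↦ D
    D ↦ DA

A->B, B->CC, C->D, D->DA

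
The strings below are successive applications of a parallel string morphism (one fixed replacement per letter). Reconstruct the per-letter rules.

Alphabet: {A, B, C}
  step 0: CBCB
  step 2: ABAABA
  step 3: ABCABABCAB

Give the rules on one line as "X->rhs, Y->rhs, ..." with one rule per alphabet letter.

A->AB, B->C, C->A

  step 2 ⇒ step 3: ABAABA ⇒ AB·C·AB·AB·C·AB
    A ↦ AB
    B ↦ C
    C ↦ A  (constrained at step 0)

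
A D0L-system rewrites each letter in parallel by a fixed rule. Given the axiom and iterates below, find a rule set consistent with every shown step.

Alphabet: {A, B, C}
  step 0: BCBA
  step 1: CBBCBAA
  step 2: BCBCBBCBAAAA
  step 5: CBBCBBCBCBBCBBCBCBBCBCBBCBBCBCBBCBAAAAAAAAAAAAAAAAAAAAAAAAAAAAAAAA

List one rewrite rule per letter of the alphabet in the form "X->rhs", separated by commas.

  step 1 ⇒ step 2: CBBCBAA ⇒ B·CB·CB·B·CB·AA·AA
    A ↦ AA
    B ↦ CB
    C ↦ B

A->AA, B->CB, C->B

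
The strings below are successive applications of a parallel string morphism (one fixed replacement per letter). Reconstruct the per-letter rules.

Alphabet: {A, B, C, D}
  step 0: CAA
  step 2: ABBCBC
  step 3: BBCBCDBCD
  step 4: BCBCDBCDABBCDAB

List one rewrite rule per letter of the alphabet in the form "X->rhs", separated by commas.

A->B, B->BC, C->D, D->AB

  step 3 ⇒ step 4: BBCBCDBCD ⇒ BC·BC·D·BC·D·AB·BC·D·AB
    B ↦ BC
    C ↦ D
    D ↦ AB
  step 2 ⇒ step 3: ABBCBC ⇒ B·BC·BC·D·BC·D
    A ↦ B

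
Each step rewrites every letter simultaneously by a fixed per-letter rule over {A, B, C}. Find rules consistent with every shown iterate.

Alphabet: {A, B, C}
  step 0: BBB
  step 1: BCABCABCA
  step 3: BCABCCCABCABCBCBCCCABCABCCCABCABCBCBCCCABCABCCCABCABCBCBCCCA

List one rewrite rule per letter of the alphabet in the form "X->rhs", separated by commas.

  step 0 ⇒ step 1: BBB ⇒ BCA·BCA·BCA
    B ↦ BCA
    A ↦ CCA  (constrained at step 1)
    C ↦ BC  (constrained at step 1)

A->CCA, B->BCA, C->BC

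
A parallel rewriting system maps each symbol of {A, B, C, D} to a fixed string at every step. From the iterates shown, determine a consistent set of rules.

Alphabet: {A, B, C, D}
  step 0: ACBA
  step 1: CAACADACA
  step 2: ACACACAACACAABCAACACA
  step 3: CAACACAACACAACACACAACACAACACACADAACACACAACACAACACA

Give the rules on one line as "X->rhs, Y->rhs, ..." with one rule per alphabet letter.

A->CA, B->DA, C->ACA, D->AB

  step 2 ⇒ step 3: ACACACAACACAABCAACACA ⇒ CA·ACA·CA·ACA·CA·ACA·CA·CA·ACA·CA·ACA·CA·CA·DA·ACA·CA·CA·ACA·CA·ACA·CA
    A ↦ CA
    B ↦ DA
    C ↦ ACA
  step 1 ⇒ step 2: CAACADACA ⇒ ACA·CA·CA·ACA·CA·AB·CA·ACA·CA
    D ↦ AB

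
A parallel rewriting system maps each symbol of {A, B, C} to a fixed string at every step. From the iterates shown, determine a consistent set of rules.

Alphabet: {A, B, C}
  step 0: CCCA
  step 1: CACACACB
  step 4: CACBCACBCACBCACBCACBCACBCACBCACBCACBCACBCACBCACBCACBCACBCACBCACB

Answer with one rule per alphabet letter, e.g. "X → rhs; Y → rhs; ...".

  step 0 ⇒ step 1: CCCA ⇒ CA·CA·CA·CB
    A ↦ CB
    C ↦ CA
    B ↦ CB  (constrained at step 1)

A->CB, B->CB, C->CA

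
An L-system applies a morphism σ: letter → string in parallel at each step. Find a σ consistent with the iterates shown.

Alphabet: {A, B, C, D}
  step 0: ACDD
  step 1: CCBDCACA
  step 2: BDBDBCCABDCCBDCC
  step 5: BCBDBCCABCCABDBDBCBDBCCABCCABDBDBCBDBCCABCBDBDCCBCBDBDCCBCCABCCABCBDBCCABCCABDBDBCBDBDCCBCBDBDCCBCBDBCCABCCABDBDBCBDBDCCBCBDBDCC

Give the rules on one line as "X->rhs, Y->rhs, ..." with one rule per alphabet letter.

A->CC, B->BC, C->BD, D->CA

  step 1 ⇒ step 2: CCBDCACA ⇒ BD·BD·BC·CA·BD·CC·BD·CC
    A ↦ CC
    B ↦ BC
    C ↦ BD
    D ↦ CA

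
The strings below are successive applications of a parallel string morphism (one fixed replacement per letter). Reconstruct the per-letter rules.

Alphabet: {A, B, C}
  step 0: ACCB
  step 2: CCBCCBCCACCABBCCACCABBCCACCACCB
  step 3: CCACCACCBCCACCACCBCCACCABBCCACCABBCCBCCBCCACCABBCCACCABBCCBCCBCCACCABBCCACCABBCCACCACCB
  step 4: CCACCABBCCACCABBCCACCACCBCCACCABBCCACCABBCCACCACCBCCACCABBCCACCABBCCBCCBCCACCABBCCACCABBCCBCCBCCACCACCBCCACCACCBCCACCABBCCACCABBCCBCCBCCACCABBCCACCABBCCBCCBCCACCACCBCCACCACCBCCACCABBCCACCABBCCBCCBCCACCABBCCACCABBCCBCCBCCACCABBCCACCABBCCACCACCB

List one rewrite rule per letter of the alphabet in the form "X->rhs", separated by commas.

  step 3 ⇒ step 4: CCACCACCBCCACCACCBCCACCABBCCACCABBCCBCCBCCACCABBCCACCABBCCBCCBCCACCABBCCACCABBCCACCACCB ⇒ CCA·CCA·BB·CCA·CCA·BB·CCA·CCA·CCB·CCA·CCA·BB·CCA·CCA·BB·CCA·CCA·CCB·CCA·CCA·BB·CCA·CCA·BB·CCB·CCB·CCA·CCA·BB·CCA·CCA·BB·CCB·CCB·CCA·CCA·CCB·CCA·CCA·CCB·CCA·CCA·BB·CCA·CCA·BB·CCB·CCB·CCA·CCA·BB·CCA·CCA·BB·CCB·CCB·CCA·CCA·CCB·CCA·CCA·CCB·CCA·CCA·BB·CCA·CCA·BB·CCB·CCB·CCA·CCA·BB·CCA·CCA·BB·CCB·CCB·CCA·CCA·BB·CCA·CCA·BB·CCA·CCA·CCB
    A ↦ BB
    B ↦ CCB
    C ↦ CCA

A->BB, B->CCB, C->CCA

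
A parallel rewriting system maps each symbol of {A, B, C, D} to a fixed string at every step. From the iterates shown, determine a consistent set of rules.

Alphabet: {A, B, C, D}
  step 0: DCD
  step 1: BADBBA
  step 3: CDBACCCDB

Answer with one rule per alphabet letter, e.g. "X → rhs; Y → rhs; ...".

  step 0 ⇒ step 1: DCD ⇒ BA·DB·BA
    C ↦ DB
    D ↦ BA
    A ↦ C  (constrained at step 1)
    B ↦ A  (constrained at step 1)

A->C, B->A, C->DB, D->BA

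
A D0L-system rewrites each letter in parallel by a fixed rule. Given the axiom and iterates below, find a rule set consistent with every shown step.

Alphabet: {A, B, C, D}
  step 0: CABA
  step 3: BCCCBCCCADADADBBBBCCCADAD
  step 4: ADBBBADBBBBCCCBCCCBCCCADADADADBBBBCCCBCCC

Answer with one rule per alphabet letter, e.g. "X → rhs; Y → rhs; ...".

  step 3 ⇒ step 4: BCCCBCCCADADADBBBBCCCADAD ⇒ AD·B·B·B·AD·B·B·B·BCC·C·BCC·C·BCC·C·AD·AD·AD·AD·B·B·B·BCC·C·BCC·C
    A ↦ BCC
    B ↦ AD
    C ↦ B
    D ↦ C

A->BCC, B->AD, C->B, D->C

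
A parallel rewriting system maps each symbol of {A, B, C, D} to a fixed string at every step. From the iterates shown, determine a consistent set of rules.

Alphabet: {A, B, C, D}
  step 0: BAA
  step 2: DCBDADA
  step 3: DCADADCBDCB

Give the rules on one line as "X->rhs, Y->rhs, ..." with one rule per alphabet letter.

  step 2 ⇒ step 3: DCBDADA ⇒ DC·A·DA·DC·B·DC·B
    A ↦ B
    B ↦ DA
    C ↦ A
    D ↦ DC

A->B, B->DA, C->A, D->DC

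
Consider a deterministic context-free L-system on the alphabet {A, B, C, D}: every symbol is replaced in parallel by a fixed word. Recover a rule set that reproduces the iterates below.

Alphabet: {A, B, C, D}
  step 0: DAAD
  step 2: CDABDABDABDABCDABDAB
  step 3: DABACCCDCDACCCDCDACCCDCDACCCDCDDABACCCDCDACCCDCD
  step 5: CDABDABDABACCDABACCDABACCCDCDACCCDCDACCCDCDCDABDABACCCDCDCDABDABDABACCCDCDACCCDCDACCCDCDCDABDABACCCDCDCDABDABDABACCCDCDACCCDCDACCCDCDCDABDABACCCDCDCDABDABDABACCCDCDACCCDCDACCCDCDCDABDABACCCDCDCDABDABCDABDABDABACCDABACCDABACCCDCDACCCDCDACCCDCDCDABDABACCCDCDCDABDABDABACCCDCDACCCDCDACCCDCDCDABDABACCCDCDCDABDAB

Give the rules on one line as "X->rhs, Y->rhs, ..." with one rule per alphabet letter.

  step 2 ⇒ step 3: CDABDABDABDABCDABDAB ⇒ DAB·ACC·C·DCD·ACC·C·DCD·ACC·C·DCD·ACC·C·DCD·DAB·ACC·C·DCD·ACC·C·DCD
    A ↦ C
    B ↦ DCD
    C ↦ DAB
    D ↦ ACC

A->C, B->DCD, C->DAB, D->ACC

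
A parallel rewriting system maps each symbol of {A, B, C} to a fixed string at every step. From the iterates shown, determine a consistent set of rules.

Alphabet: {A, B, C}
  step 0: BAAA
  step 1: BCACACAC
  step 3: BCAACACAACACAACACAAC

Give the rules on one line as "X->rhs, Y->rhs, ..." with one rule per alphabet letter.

A->AC, B->BC, C->A

  step 0 ⇒ step 1: BAAA ⇒ BC·AC·AC·AC
    A ↦ AC
    B ↦ BC
    C ↦ A  (constrained at step 1)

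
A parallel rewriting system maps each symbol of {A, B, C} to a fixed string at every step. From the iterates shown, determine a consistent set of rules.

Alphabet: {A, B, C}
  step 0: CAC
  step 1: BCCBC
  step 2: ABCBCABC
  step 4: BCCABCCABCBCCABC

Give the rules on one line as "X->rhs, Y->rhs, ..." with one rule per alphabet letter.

A->C, B->A, C->BC

  step 1 ⇒ step 2: BCCBC ⇒ A·BC·BC·A·BC
    B ↦ A
    C ↦ BC
  step 0 ⇒ step 1: CAC ⇒ BC·C·BC
    A ↦ C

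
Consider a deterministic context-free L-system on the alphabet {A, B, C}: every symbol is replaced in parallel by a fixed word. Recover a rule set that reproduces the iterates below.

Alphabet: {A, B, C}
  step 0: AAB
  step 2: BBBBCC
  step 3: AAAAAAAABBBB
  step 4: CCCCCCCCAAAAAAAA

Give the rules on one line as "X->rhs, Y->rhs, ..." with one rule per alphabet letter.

A->C, B->AA, C->BB

  step 3 ⇒ step 4: AAAAAAAABBBB ⇒ C·C·C·C·C·C·C·C·AA·AA·AA·AA
    A ↦ C
    B ↦ AA
  step 2 ⇒ step 3: BBBBCC ⇒ AA·AA·AA·AA·BB·BB
    C ↦ BB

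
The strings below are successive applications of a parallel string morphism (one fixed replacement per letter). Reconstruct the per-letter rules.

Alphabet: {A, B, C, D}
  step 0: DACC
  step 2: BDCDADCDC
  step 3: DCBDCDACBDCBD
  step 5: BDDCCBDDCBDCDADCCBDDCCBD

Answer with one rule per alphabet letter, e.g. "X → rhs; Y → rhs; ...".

A->DA, B->D, C->BD, D->C

  step 2 ⇒ step 3: BDCDADCDC ⇒ D·C·BD·C·DA·C·BD·C·BD
    A ↦ DA
    B ↦ D
    C ↦ BD
    D ↦ C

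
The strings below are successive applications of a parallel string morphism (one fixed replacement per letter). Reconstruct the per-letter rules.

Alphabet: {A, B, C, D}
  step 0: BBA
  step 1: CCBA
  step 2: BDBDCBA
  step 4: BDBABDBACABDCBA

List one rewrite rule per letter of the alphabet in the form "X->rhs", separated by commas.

  step 1 ⇒ step 2: CCBA ⇒ BD·BD·C·BA
    A ↦ BA
    B ↦ C
    C ↦ BD
    D ↦ A  (constrained at step 2)

A->BA, B->C, C->BD, D->A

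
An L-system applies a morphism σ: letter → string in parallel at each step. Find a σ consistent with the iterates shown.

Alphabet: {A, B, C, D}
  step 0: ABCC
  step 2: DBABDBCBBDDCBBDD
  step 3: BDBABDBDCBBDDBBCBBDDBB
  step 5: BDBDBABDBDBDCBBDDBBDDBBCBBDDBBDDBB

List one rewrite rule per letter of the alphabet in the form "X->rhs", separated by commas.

A->BAB, B->D, C->CBB, D->B

  step 2 ⇒ step 3: DBABDBCBBDDCBBDD ⇒ B·D·BAB·D·B·D·CBB·D·D·B·B·CBB·D·D·B·B
    A ↦ BAB
    B ↦ D
    C ↦ CBB
    D ↦ B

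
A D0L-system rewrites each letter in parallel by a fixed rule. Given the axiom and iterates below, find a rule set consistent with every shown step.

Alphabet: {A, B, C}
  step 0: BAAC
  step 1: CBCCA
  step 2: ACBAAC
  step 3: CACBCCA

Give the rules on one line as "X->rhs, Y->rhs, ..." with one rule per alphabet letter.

  step 2 ⇒ step 3: ACBAAC ⇒ C·A·CB·C·C·A
    A ↦ C
    B ↦ CB
    C ↦ A

A->C, B->CB, C->A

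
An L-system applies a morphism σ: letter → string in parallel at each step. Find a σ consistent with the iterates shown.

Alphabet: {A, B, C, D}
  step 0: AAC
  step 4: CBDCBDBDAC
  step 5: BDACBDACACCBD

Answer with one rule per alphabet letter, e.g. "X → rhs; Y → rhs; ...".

A->C, B->A, C->BD, D->C

  step 4 ⇒ step 5: CBDCBDBDAC ⇒ BD·A·C·BD·A·C·A·C·C·BD
    A ↦ C
    B ↦ A
    C ↦ BD
    D ↦ C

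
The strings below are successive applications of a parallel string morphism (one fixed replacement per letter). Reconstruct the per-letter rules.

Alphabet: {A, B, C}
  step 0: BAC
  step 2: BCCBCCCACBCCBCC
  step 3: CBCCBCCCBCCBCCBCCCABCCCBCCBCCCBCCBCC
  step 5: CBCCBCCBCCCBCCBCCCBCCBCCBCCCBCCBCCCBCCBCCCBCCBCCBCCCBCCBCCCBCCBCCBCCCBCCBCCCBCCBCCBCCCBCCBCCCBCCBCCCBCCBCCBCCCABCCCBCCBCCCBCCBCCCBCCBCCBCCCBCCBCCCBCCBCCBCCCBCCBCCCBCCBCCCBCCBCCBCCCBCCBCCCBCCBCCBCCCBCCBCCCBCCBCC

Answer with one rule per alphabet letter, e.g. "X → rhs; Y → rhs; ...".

A->CA, B->C, C->BCC

  step 2 ⇒ step 3: BCCBCCCACBCCBCC ⇒ C·BCC·BCC·C·BCC·BCC·BCC·CA·BCC·C·BCC·BCC·C·BCC·BCC
    A ↦ CA
    B ↦ C
    C ↦ BCC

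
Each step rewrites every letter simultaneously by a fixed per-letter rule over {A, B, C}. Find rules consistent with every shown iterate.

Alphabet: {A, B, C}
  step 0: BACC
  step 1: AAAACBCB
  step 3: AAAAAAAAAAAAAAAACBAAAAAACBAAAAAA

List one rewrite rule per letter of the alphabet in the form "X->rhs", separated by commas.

  step 0 ⇒ step 1: BACC ⇒ AA·AA·CB·CB
    A ↦ AA
    B ↦ AA
    C ↦ CB

A->AA, B->AA, C->CB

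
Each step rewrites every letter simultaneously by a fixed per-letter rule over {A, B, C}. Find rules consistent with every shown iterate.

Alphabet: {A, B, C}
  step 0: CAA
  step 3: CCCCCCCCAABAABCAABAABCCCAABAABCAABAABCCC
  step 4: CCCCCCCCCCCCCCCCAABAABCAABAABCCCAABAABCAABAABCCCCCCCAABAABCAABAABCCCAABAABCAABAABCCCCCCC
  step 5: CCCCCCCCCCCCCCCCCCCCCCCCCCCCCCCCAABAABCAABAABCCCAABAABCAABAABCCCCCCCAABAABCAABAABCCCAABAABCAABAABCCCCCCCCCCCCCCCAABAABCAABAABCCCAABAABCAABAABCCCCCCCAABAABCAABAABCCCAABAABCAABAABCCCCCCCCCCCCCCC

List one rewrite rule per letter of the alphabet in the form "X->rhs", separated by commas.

A->AAB, B->C, C->CC

  step 4 ⇒ step 5: CCCCCCCCCCCCCCCCAABAABCAABAABCCCAABAABCAABAABCCCCCCCAABAABCAABAABCCCAABAABCAABAABCCCCCCC ⇒ CC·CC·CC·CC·CC·CC·CC·CC·CC·CC·CC·CC·CC·CC·CC·CC·AAB·AAB·C·AAB·AAB·C·CC·AAB·AAB·C·AAB·AAB·C·CC·CC·CC·AAB·AAB·C·AAB·AAB·C·CC·AAB·AAB·C·AAB·AAB·C·CC·CC·CC·CC·CC·CC·CC·AAB·AAB·C·AAB·AAB·C·CC·AAB·AAB·C·AAB·AAB·C·CC·CC·CC·AAB·AAB·C·AAB·AAB·C·CC·AAB·AAB·C·AAB·AAB·C·CC·CC·CC·CC·CC·CC·CC
    A ↦ AAB
    B ↦ C
    C ↦ CC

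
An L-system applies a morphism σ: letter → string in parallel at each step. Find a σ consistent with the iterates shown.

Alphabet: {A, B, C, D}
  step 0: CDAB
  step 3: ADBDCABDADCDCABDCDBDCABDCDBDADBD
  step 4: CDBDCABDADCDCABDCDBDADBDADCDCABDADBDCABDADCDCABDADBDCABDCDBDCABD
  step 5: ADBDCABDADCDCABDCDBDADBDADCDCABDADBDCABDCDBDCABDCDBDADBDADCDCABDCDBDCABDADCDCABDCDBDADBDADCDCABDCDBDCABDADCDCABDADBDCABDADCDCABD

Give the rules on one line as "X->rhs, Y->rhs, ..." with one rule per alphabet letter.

A->CD, B->CA, C->AD, D->BD

  step 4 ⇒ step 5: CDBDCABDADCDCABDCDBDADBDADCDCABDADBDCABDADCDCABDADBDCABDCDBDCABD ⇒ AD·BD·CA·BD·AD·CD·CA·BD·CD·BD·AD·BD·AD·CD·CA·BD·AD·BD·CA·BD·CD·BD·CA·BD·CD·BD·AD·BD·AD·CD·CA·BD·CD·BD·CA·BD·AD·CD·CA·BD·CD·BD·AD·BD·AD·CD·CA·BD·CD·BD·CA·BD·AD·CD·CA·BD·AD·BD·CA·BD·AD·CD·CA·BD
    A ↦ CD
    B ↦ CA
    C ↦ AD
    D ↦ BD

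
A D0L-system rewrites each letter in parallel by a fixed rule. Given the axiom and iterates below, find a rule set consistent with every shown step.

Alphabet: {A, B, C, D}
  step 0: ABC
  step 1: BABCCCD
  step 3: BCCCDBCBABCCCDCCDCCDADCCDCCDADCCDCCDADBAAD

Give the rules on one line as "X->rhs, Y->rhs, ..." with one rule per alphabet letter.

  step 0 ⇒ step 1: ABC ⇒ BA·BC·CCD
    A ↦ BA
    B ↦ BC
    C ↦ CCD
    D ↦ AD  (constrained at step 1)

A->BA, B->BC, C->CCD, D->AD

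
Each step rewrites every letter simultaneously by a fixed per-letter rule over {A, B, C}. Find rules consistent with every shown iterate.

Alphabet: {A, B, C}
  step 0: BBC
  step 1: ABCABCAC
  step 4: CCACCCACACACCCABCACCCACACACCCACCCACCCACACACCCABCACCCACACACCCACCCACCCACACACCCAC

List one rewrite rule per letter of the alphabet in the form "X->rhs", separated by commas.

  step 0 ⇒ step 1: BBC ⇒ ABC·ABC·AC
    B ↦ ABC
    C ↦ AC
    A ↦ CC  (constrained at step 1)

A->CC, B->ABC, C->AC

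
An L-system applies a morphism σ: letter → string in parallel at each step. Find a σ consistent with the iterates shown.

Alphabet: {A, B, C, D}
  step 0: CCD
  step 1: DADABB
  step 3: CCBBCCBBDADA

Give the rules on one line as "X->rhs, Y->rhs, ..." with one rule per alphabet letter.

  step 0 ⇒ step 1: CCD ⇒ DA·DA·BB
    C ↦ DA
    D ↦ BB
    A ↦ D  (constrained at step 1)
    B ↦ C  (constrained at step 1)

A->D, B->C, C->DA, D->BB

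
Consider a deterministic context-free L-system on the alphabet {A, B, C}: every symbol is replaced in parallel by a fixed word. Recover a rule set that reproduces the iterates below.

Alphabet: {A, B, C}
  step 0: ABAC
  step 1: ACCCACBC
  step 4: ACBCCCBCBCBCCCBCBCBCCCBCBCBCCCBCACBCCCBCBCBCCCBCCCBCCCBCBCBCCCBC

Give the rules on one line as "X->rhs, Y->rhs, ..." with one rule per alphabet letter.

A->AC, B->CC, C->BC

  step 0 ⇒ step 1: ABAC ⇒ AC·CC·AC·BC
    A ↦ AC
    B ↦ CC
    C ↦ BC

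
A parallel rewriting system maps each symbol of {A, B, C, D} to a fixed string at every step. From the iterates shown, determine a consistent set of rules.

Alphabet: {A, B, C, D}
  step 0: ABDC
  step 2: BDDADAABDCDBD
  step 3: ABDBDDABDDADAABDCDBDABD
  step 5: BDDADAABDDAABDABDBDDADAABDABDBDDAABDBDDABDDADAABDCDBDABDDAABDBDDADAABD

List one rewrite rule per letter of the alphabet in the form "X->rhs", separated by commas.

  step 2 ⇒ step 3: BDDADAABDCDBD ⇒ A·BD·BD·DA·BD·DA·DA·A·BD·CD·BD·A·BD
    A ↦ DA
    B ↦ A
    C ↦ CD
    D ↦ BD

A->DA, B->A, C->CD, D->BD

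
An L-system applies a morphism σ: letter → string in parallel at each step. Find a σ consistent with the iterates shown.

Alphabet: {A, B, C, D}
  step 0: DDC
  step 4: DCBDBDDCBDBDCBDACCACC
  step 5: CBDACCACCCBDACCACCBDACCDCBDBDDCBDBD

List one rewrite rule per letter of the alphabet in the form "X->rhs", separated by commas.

  step 4 ⇒ step 5: DCBDBDDCBDBDCBDACCACC ⇒ C·BD·AC·C·AC·C·C·BD·AC·C·AC·C·BD·AC·C·DC·BD·BD·DC·BD·BD
    A ↦ DC
    B ↦ AC
    C ↦ BD
    D ↦ C

A->DC, B->AC, C->BD, D->C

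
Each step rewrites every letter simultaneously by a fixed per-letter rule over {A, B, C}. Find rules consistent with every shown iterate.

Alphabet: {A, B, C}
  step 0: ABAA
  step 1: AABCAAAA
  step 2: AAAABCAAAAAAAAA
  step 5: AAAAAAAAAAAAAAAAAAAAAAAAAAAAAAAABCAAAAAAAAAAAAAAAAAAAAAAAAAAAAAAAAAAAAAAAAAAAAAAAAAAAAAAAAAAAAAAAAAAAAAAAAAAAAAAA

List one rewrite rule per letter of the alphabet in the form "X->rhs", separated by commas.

  step 1 ⇒ step 2: AABCAAAA ⇒ AA·AA·BC·A·AA·AA·AA·AA
    A ↦ AA
    B ↦ BC
    C ↦ A

A->AA, B->BC, C->A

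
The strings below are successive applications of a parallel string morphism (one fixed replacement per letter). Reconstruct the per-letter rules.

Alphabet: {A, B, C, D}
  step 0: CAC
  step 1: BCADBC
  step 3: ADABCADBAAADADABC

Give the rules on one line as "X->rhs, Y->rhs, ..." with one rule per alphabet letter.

  step 0 ⇒ step 1: CAC ⇒ BC·AD·BC
    A ↦ AD
    C ↦ BC
    B ↦ A  (constrained at step 1)
    D ↦ BA  (constrained at step 1)

A->AD, B->A, C->BC, D->BA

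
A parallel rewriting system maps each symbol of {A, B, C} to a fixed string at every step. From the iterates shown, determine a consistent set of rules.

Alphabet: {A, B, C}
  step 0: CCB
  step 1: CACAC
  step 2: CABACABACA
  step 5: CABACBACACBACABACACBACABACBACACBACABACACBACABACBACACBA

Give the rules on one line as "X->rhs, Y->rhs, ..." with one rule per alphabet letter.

A->BA, B->C, C->CA

  step 1 ⇒ step 2: CACAC ⇒ CA·BA·CA·BA·CA
    A ↦ BA
    C ↦ CA
  step 0 ⇒ step 1: CCB ⇒ CA·CA·C
    B ↦ C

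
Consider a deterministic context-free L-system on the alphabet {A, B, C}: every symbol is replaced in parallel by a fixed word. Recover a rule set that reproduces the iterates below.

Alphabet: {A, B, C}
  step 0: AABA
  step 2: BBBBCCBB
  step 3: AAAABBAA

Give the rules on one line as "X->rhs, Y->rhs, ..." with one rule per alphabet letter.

  step 2 ⇒ step 3: BBBBCCBB ⇒ A·A·A·A·B·B·A·A
    B ↦ A
    C ↦ B
    A ↦ CC  (constrained at step 0)

A->CC, B->A, C->B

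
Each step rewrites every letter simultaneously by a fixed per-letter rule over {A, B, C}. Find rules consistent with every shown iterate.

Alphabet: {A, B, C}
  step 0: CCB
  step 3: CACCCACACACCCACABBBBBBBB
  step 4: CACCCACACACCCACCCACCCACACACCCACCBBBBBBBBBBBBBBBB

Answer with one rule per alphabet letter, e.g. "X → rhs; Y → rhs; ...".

  step 3 ⇒ step 4: CACCCACACACCCACABBBBBBBB ⇒ CA·CC·CA·CA·CA·CC·CA·CC·CA·CC·CA·CA·CA·CC·CA·CC·BB·BB·BB·BB·BB·BB·BB·BB
    A ↦ CC
    B ↦ BB
    C ↦ CA

A->CC, B->BB, C->CA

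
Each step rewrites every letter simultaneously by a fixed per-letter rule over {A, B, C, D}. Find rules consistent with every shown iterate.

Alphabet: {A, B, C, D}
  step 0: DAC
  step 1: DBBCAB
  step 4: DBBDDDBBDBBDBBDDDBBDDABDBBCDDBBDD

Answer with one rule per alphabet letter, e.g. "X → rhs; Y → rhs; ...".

A->C, B->D, C->AB, D->DBB

  step 0 ⇒ step 1: DAC ⇒ DBB·C·AB
    A ↦ C
    C ↦ AB
    D ↦ DBB
    B ↦ D  (constrained at step 1)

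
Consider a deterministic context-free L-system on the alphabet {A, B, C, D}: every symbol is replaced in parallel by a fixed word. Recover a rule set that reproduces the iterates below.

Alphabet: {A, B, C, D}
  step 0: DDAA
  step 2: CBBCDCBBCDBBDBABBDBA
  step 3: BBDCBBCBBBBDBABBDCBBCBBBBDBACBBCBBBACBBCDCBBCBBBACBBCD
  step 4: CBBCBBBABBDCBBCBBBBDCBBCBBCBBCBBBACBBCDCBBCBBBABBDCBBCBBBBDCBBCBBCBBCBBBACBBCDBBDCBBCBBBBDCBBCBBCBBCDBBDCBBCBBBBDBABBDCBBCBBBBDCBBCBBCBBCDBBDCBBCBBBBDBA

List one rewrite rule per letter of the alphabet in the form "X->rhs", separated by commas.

A->CD, B->CBB, C->BBD, D->BA

  step 3 ⇒ step 4: BBDCBBCBBBBDBABBDCBBCBBBBDBACBBCBBBACBBCDCBBCBBBACBBCD ⇒ CBB·CBB·BA·BBD·CBB·CBB·BBD·CBB·CBB·CBB·CBB·BA·CBB·CD·CBB·CBB·BA·BBD·CBB·CBB·BBD·CBB·CBB·CBB·CBB·BA·CBB·CD·BBD·CBB·CBB·BBD·CBB·CBB·CBB·CD·BBD·CBB·CBB·BBD·BA·BBD·CBB·CBB·BBD·CBB·CBB·CBB·CD·BBD·CBB·CBB·BBD·BA
    A ↦ CD
    B ↦ CBB
    C ↦ BBD
    D ↦ BA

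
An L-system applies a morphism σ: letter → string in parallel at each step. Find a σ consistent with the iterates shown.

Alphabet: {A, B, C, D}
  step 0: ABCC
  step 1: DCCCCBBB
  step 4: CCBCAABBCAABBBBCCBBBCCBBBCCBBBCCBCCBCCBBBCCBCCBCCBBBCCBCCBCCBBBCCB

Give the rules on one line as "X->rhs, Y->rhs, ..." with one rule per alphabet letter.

A->DCC, B->CCB, C->B, D->CAA

  step 0 ⇒ step 1: ABCC ⇒ DCC·CCB·B·B
    A ↦ DCC
    B ↦ CCB
    C ↦ B
    D ↦ CAA  (constrained at step 1)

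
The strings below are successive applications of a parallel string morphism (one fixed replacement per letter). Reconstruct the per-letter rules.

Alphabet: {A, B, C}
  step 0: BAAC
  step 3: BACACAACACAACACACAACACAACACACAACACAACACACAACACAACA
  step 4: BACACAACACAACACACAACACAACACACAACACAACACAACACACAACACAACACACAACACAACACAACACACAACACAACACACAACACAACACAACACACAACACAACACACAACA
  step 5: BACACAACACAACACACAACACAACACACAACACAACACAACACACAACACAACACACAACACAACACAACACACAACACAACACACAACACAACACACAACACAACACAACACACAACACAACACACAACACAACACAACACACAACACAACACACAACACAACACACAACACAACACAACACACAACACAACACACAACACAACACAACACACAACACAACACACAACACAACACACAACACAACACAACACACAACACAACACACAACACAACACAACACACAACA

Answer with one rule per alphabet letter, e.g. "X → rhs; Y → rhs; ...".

A->CA, B->BA, C->CAA

  step 4 ⇒ step 5: BACACAACACAACACACAACACAACACACAACACAACACAACACACAACACAACACACAACACAACACAACACACAACACAACACACAACACAACACAACACACAACACAACACACAACA ⇒ BA·CA·CAA·CA·CAA·CA·CA·CAA·CA·CAA·CA·CA·CAA·CA·CAA·CA·CAA·CA·CA·CAA·CA·CAA·CA·CA·CAA·CA·CAA·CA·CAA·CA·CA·CAA·CA·CAA·CA·CA·CAA·CA·CAA·CA·CA·CAA·CA·CAA·CA·CAA·CA·CA·CAA·CA·CAA·CA·CA·CAA·CA·CAA·CA·CAA·CA·CA·CAA·CA·CAA·CA·CA·CAA·CA·CAA·CA·CA·CAA·CA·CAA·CA·CAA·CA·CA·CAA·CA·CAA·CA·CA·CAA·CA·CAA·CA·CAA·CA·CA·CAA·CA·CAA·CA·CA·CAA·CA·CAA·CA·CA·CAA·CA·CAA·CA·CAA·CA·CA·CAA·CA·CAA·CA·CA·CAA·CA·CAA·CA·CAA·CA·CA·CAA·CA
    A ↦ CA
    B ↦ BA
    C ↦ CAA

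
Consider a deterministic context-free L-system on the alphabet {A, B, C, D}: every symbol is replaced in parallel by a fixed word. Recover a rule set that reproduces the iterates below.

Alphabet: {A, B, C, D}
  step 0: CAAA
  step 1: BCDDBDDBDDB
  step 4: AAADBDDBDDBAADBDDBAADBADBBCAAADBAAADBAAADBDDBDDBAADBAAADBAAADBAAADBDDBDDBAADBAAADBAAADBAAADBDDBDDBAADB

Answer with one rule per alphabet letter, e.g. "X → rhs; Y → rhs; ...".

  step 0 ⇒ step 1: CAAA ⇒ BC·DDB·DDB·DDB
    A ↦ DDB
    C ↦ BC
    B ↦ ADB  (constrained at step 1)
    D ↦ A  (constrained at step 1)

A->DDB, B->ADB, C->BC, D->A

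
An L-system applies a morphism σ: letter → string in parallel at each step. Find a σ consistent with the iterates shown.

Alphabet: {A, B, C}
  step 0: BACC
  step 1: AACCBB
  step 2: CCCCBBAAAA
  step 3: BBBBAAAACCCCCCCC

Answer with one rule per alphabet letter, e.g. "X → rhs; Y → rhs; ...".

  step 2 ⇒ step 3: CCCCBBAAAA ⇒ B·B·B·B·AA·AA·CC·CC·CC·CC
    A ↦ CC
    B ↦ AA
    C ↦ B

A->CC, B->AA, C->B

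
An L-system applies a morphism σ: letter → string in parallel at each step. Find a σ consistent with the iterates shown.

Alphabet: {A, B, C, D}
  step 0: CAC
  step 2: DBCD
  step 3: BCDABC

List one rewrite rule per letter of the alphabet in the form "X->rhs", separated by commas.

A->D, B->D, C->A, D->BC

  step 2 ⇒ step 3: DBCD ⇒ BC·D·A·BC
    B ↦ D
    C ↦ A
    D ↦ BC
    A ↦ D  (constrained at step 0)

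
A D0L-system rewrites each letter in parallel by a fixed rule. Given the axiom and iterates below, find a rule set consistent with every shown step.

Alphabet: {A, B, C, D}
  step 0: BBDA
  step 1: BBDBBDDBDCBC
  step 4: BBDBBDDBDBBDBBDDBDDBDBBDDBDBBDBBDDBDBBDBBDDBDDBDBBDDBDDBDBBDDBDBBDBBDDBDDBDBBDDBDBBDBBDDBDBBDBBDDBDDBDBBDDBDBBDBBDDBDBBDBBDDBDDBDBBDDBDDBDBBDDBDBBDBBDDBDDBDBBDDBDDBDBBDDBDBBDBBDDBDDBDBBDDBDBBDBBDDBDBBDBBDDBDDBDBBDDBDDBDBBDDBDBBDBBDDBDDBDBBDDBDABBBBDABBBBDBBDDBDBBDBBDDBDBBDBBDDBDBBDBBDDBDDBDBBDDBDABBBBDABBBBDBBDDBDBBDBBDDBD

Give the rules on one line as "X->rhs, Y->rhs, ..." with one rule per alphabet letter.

  step 0 ⇒ step 1: BBDA ⇒ BBD·BBD·DBD·CBC
    A ↦ CBC
    B ↦ BBD
    D ↦ DBD
    C ↦ ABB  (constrained at step 1)

A->CBC, B->BBD, C->ABB, D->DBD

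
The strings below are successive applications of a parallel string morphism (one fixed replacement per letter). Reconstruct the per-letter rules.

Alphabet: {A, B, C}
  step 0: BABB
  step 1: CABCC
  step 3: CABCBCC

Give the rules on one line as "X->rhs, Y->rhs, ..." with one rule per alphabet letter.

A->AB, B->C, C->B

  step 0 ⇒ step 1: BABB ⇒ C·AB·C·C
    A ↦ AB
    B ↦ C
    C ↦ B  (constrained at step 1)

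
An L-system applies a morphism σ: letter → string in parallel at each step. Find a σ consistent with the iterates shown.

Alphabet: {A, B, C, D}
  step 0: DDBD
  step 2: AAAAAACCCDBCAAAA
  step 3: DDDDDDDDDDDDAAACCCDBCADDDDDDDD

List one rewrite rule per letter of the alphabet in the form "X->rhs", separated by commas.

A->DD, B->DBC, C->A, D->CCC

  step 2 ⇒ step 3: AAAAAACCCDBCAAAA ⇒ DD·DD·DD·DD·DD·DD·A·A·A·CCC·DBC·A·DD·DD·DD·DD
    A ↦ DD
    B ↦ DBC
    C ↦ A
    D ↦ CCC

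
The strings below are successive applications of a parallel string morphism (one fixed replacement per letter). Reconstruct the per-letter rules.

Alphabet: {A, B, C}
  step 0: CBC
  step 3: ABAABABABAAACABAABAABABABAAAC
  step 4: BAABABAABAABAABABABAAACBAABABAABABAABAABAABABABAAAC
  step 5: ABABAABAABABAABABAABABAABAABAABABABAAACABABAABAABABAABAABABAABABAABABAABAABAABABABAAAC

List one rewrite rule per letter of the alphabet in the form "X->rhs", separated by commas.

A->BA, B->A, C->AAC

  step 4 ⇒ step 5: BAABABAABAABAABABABAAACBAABABAABABAABAABAABABABAAAC ⇒ A·BA·BA·A·BA·A·BA·BA·A·BA·BA·A·BA·BA·A·BA·A·BA·A·BA·BA·BA·AAC·A·BA·BA·A·BA·A·BA·BA·A·BA·A·BA·BA·A·BA·BA·A·BA·BA·A·BA·A·BA·A·BA·BA·BA·AAC
    A ↦ BA
    B ↦ A
    C ↦ AAC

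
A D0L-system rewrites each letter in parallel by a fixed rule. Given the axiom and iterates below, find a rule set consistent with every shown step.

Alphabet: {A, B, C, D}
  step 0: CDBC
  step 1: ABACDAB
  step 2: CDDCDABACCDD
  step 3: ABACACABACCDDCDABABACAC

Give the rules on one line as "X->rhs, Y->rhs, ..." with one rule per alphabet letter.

A->CD, B->D, C->AB, D->AC

  step 2 ⇒ step 3: CDDCDABACCDD ⇒ AB·AC·AC·AB·AC·CD·D·CD·AB·AB·AC·AC
    A ↦ CD
    B ↦ D
    C ↦ AB
    D ↦ AC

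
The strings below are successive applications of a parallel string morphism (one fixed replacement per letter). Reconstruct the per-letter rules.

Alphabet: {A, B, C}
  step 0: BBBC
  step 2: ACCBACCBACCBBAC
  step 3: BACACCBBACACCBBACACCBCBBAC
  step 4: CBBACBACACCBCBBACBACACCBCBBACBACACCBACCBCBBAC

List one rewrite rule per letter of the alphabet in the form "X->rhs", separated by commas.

A->B, B->CB, C->AC

  step 3 ⇒ step 4: BACACCBBACACCBBACACCBCBBAC ⇒ CB·B·AC·B·AC·AC·CB·CB·B·AC·B·AC·AC·CB·CB·B·AC·B·AC·AC·CB·AC·CB·CB·B·AC
    A ↦ B
    B ↦ CB
    C ↦ AC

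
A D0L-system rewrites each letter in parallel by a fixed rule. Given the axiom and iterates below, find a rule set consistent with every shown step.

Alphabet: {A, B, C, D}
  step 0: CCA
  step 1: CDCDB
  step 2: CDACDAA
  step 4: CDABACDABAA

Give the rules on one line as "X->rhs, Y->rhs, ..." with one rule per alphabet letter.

  step 1 ⇒ step 2: CDCDB ⇒ CD·A·CD·A·A
    B ↦ A
    C ↦ CD
    D ↦ A
  step 0 ⇒ step 1: CCA ⇒ CD·CD·B
    A ↦ B

A->B, B->A, C->CD, D->A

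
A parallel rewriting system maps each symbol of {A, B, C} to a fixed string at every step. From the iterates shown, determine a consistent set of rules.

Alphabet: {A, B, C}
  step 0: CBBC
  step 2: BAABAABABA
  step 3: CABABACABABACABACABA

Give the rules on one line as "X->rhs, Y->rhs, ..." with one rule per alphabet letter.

A->BA, B->CA, C->A

  step 2 ⇒ step 3: BAABAABABA ⇒ CA·BA·BA·CA·BA·BA·CA·BA·CA·BA
    A ↦ BA
    B ↦ CA
    C ↦ A  (constrained at step 0)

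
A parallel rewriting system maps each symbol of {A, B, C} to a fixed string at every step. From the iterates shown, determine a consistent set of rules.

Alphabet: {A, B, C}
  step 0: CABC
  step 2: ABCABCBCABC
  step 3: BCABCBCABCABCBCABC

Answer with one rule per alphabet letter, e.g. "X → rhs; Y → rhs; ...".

  step 2 ⇒ step 3: ABCABCBCABC ⇒ BC·A·BC·BC·A·BC·A·BC·BC·A·BC
    A ↦ BC
    B ↦ A
    C ↦ BC

A->BC, B->A, C->BC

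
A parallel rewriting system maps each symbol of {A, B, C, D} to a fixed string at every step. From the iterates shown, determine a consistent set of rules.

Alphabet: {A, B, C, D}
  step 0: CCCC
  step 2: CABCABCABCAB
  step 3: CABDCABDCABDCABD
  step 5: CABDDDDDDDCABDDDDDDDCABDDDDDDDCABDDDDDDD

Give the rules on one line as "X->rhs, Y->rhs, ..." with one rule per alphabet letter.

  step 2 ⇒ step 3: CABCABCABCAB ⇒ CA·B·D·CA·B·D·CA·B·D·CA·B·D
    A ↦ B
    B ↦ D
    C ↦ CA
    D ↦ DD  (constrained at step 3)

A->B, B->D, C->CA, D->DD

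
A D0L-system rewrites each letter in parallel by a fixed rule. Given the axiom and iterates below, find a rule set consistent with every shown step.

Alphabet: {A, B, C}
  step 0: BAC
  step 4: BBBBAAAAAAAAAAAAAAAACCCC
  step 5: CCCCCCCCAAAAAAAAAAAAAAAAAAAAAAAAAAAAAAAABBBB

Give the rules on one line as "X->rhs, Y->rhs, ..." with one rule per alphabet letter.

A->AA, B->CC, C->B

  step 4 ⇒ step 5: BBBBAAAAAAAAAAAAAAAACCCC ⇒ CC·CC·CC·CC·AA·AA·AA·AA·AA·AA·AA·AA·AA·AA·AA·AA·AA·AA·AA·AA·B·B·B·B
    A ↦ AA
    B ↦ CC
    C ↦ B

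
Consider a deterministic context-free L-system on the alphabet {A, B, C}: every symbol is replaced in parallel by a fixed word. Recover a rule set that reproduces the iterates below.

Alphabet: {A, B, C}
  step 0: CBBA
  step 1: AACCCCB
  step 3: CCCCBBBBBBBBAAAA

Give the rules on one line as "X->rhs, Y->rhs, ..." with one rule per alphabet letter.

A->B, B->CC, C->AA

  step 0 ⇒ step 1: CBBA ⇒ AA·CC·CC·B
    A ↦ B
    B ↦ CC
    C ↦ AA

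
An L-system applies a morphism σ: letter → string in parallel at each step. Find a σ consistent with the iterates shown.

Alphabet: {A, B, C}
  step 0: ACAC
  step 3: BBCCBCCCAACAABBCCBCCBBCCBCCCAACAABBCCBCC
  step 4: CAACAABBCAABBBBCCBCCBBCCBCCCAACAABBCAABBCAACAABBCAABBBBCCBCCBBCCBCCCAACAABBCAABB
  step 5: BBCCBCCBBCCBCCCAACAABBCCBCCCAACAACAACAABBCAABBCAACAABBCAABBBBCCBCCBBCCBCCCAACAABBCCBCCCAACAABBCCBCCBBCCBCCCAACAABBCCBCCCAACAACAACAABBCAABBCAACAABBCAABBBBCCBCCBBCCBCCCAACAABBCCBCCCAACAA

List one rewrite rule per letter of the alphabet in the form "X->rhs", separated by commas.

A->BCC, B->CAA, C->B

  step 4 ⇒ step 5: CAACAABBCAABBBBCCBCCBBCCBCCCAACAABBCAABBCAACAABBCAABBBBCCBCCBBCCBCCCAACAABBCAABB ⇒ B·BCC·BCC·B·BCC·BCC·CAA·CAA·B·BCC·BCC·CAA·CAA·CAA·CAA·B·B·CAA·B·B·CAA·CAA·B·B·CAA·B·B·B·BCC·BCC·B·BCC·BCC·CAA·CAA·B·BCC·BCC·CAA·CAA·B·BCC·BCC·B·BCC·BCC·CAA·CAA·B·BCC·BCC·CAA·CAA·CAA·CAA·B·B·CAA·B·B·CAA·CAA·B·B·CAA·B·B·B·BCC·BCC·B·BCC·BCC·CAA·CAA·B·BCC·BCC·CAA·CAA
    A ↦ BCC
    B ↦ CAA
    C ↦ B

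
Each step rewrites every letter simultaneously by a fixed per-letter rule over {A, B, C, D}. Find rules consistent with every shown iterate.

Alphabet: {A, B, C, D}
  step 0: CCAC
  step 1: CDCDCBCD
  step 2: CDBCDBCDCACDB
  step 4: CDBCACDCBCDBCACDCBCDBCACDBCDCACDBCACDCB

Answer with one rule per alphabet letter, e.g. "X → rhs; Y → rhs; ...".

  step 1 ⇒ step 2: CDCDCBCD ⇒ CD·B·CD·B·CD·CA·CD·B
    B ↦ CA
    C ↦ CD
    D ↦ B
  step 0 ⇒ step 1: CCAC ⇒ CD·CD·CB·CD
    A ↦ CB

A->CB, B->CA, C->CD, D->B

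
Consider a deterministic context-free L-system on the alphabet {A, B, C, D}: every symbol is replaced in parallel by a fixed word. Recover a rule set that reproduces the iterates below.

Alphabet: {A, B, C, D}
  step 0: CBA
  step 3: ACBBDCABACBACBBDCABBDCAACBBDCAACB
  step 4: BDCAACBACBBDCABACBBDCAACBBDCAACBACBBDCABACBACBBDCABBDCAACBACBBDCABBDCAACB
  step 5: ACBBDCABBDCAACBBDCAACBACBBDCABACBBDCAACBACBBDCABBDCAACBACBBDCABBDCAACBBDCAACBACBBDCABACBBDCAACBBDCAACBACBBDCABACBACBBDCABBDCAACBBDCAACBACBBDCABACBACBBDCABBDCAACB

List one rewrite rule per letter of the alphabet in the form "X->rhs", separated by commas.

A->B, B->ACB, C->DCA, D->B

  step 4 ⇒ step 5: BDCAACBACBBDCABACBBDCAACBBDCAACBACBBDCABACBACBBDCABBDCAACBACBBDCABBDCAACB ⇒ ACB·B·DCA·B·B·DCA·ACB·B·DCA·ACB·ACB·B·DCA·B·ACB·B·DCA·ACB·ACB·B·DCA·B·B·DCA·ACB·ACB·B·DCA·B·B·DCA·ACB·B·DCA·ACB·ACB·B·DCA·B·ACB·B·DCA·ACB·B·DCA·ACB·ACB·B·DCA·B·ACB·ACB·B·DCA·B·B·DCA·ACB·B·DCA·ACB·ACB·B·DCA·B·ACB·ACB·B·DCA·B·B·DCA·ACB
    A ↦ B
    B ↦ ACB
    C ↦ DCA
    D ↦ B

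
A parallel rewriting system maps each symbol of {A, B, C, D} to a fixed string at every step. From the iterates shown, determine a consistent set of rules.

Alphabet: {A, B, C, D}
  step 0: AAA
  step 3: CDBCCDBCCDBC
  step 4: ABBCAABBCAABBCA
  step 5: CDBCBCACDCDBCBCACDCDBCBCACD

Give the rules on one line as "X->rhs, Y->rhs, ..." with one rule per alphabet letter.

  step 4 ⇒ step 5: ABBCAABBCAABBCA ⇒ CD·BC·BC·A·CD·CD·BC·BC·A·CD·CD·BC·BC·A·CD
    A ↦ CD
    B ↦ BC
    C ↦ A
  step 3 ⇒ step 4: CDBCCDBCCDBC ⇒ A·B·BC·A·A·B·BC·A·A·B·BC·A
    D ↦ B

A->CD, B->BC, C->A, D->B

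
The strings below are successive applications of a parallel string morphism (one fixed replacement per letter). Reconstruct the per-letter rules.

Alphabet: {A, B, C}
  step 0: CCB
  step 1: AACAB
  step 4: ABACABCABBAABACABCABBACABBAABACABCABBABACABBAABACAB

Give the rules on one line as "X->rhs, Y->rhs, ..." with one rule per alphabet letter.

A->BA, B->CAB, C->A

  step 0 ⇒ step 1: CCB ⇒ A·A·CAB
    B ↦ CAB
    C ↦ A
    A ↦ BA  (constrained at step 1)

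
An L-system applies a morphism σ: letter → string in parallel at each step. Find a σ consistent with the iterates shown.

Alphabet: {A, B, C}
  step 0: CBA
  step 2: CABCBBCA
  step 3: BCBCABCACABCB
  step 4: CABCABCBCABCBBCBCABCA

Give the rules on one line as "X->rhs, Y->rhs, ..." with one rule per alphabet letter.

  step 3 ⇒ step 4: BCBCABCACABCB ⇒ CA·B·CA·B·CB·CA·B·CB·B·CB·CA·B·CA
    A ↦ CB
    B ↦ CA
    C ↦ B

A->CB, B->CA, C->B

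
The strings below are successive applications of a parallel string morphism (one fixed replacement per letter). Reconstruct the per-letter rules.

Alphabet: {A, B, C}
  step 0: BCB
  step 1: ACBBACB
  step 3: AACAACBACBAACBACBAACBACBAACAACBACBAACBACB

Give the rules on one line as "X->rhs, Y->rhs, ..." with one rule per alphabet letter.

  step 0 ⇒ step 1: BCB ⇒ ACB·B·ACB
    B ↦ ACB
    C ↦ B
    A ↦ AAC  (constrained at step 1)

A->AAC, B->ACB, C->B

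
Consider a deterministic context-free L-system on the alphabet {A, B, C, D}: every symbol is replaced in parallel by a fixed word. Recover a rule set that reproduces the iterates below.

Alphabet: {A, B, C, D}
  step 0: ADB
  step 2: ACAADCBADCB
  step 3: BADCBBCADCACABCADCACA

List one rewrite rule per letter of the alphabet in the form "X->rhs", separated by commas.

A->B, B->ACA, C->ADC, D->C

  step 2 ⇒ step 3: ACAADCBADCB ⇒ B·ADC·B·B·C·ADC·ACA·B·C·ADC·ACA
    A ↦ B
    B ↦ ACA
    C ↦ ADC
    D ↦ C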